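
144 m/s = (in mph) 322.1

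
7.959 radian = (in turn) 1.267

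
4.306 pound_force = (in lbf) 4.306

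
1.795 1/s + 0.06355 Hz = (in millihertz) 1859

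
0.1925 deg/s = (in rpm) 0.03208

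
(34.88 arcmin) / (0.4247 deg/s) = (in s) 1.369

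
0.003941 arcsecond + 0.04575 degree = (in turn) 0.0001271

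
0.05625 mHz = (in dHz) 0.0005625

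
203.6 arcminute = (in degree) 3.393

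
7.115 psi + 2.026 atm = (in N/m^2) 2.543e+05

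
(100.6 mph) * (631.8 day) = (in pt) 6.959e+12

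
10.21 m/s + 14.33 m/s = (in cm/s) 2454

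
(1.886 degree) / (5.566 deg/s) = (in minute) 0.005647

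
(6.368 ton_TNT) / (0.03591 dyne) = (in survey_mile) 4.61e+13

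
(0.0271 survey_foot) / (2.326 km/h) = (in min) 0.0002131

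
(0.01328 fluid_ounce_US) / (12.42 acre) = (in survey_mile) 4.855e-15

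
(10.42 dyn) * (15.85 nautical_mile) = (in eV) 1.909e+19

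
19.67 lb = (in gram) 8922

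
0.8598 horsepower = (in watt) 641.2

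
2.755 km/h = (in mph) 1.712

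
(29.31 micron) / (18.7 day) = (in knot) 3.526e-11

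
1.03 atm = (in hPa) 1044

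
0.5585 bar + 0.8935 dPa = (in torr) 418.9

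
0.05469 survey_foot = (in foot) 0.05469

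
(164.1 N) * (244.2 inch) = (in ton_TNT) 2.433e-07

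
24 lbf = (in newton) 106.8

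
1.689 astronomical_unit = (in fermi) 2.527e+26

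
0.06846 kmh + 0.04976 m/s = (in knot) 0.1337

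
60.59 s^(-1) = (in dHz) 605.9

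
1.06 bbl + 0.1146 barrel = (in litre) 186.7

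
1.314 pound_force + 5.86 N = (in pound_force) 2.631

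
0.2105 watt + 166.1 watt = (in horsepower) 0.223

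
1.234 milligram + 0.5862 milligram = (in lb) 4.013e-06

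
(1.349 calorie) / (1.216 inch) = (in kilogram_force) 18.63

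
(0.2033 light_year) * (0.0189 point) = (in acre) 3.169e+06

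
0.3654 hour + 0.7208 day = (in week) 0.1051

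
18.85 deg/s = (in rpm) 3.142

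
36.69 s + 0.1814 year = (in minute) 9.534e+04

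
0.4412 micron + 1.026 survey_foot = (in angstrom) 3.127e+09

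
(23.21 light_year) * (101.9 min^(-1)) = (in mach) 1.095e+15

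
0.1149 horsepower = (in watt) 85.68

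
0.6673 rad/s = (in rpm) 6.372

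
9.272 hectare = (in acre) 22.91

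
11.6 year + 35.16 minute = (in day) 4234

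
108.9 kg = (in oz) 3841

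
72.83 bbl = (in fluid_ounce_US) 3.915e+05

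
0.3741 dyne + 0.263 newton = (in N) 0.263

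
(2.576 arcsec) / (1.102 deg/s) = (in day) 7.515e-09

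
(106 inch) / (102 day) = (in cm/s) 3.055e-05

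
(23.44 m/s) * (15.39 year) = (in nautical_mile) 6.143e+06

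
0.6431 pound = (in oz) 10.29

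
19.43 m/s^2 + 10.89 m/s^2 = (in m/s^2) 30.32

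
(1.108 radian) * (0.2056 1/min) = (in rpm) 0.03626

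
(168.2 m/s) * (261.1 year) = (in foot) 4.544e+12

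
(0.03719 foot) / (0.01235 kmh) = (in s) 3.304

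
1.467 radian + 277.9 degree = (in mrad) 6317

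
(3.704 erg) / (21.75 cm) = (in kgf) 1.737e-07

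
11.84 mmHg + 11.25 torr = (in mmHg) 23.09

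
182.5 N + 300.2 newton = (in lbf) 108.5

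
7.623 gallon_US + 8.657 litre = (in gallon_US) 9.91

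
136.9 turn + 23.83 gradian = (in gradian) 5.478e+04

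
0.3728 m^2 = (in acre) 9.212e-05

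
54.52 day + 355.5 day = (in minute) 5.904e+05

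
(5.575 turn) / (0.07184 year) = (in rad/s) 1.546e-05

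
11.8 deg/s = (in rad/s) 0.2059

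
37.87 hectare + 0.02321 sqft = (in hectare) 37.87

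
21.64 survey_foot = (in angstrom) 6.596e+10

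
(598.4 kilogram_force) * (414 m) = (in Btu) 2303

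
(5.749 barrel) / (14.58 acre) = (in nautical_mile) 8.364e-09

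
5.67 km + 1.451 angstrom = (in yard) 6201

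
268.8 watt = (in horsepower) 0.3605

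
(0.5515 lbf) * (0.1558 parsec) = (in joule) 1.179e+16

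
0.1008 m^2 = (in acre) 2.491e-05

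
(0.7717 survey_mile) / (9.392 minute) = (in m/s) 2.204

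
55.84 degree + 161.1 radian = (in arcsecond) 3.343e+07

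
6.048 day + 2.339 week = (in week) 3.203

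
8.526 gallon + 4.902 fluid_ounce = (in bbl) 0.2039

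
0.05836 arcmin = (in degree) 0.0009727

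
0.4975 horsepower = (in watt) 371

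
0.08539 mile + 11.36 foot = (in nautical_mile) 0.07607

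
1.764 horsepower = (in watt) 1315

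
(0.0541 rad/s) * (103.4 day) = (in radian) 4.833e+05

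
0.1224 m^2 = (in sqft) 1.318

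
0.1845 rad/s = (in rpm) 1.762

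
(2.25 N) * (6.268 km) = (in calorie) 3371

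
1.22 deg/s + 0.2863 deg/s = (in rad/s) 0.02629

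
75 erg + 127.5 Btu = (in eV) 8.396e+23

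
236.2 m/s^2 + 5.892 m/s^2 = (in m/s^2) 242.1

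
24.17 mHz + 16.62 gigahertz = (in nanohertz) 1.662e+19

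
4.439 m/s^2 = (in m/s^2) 4.439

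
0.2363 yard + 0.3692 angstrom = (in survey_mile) 0.0001343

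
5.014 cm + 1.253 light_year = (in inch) 4.667e+17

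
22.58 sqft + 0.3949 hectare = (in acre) 0.9763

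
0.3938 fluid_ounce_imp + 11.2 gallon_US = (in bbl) 0.2667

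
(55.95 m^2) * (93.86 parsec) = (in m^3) 1.62e+20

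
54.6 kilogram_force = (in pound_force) 120.4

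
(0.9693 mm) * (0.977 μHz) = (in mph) 2.118e-09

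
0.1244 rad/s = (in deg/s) 7.128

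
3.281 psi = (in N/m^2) 2.262e+04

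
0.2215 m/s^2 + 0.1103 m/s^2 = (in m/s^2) 0.3318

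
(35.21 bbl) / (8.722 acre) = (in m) 0.0001586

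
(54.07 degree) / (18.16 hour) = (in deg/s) 0.0008271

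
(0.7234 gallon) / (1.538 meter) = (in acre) 4.4e-07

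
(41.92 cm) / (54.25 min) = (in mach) 3.782e-07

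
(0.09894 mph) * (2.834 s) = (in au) 8.379e-13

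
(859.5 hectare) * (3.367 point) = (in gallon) 2.697e+06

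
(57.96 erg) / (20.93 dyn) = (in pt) 78.5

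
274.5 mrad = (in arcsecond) 5.662e+04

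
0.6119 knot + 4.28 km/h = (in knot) 2.923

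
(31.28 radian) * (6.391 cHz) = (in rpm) 19.09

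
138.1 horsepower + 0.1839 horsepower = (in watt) 1.031e+05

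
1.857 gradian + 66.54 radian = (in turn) 10.59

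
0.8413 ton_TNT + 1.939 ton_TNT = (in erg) 1.163e+17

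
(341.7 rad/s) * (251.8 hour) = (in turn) 4.93e+07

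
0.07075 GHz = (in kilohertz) 7.075e+04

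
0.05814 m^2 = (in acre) 1.437e-05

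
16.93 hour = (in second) 6.095e+04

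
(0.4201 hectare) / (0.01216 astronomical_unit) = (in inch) 9.092e-05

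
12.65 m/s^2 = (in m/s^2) 12.65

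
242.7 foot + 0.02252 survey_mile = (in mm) 1.102e+05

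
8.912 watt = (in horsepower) 0.01195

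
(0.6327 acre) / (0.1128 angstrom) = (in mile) 1.41e+11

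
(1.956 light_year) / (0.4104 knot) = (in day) 1.014e+12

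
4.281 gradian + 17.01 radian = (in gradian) 1087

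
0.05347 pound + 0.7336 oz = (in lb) 0.09932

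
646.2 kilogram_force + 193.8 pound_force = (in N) 7199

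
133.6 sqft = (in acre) 0.003067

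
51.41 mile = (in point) 2.345e+08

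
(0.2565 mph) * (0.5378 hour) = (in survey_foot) 728.4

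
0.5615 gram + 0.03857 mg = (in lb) 0.001238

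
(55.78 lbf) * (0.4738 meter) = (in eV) 7.338e+20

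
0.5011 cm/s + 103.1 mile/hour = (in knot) 89.6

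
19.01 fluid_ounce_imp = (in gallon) 0.1427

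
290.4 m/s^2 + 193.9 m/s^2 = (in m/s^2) 484.3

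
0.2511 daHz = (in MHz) 2.511e-06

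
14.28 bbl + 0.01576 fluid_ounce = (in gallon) 599.8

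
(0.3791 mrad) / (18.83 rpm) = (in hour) 5.34e-08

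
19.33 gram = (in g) 19.33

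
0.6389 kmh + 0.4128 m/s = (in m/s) 0.5903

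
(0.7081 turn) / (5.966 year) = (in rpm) 2.258e-07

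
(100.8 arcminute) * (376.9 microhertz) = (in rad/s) 1.105e-05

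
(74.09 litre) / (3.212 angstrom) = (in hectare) 2.307e+04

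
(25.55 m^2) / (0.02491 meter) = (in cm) 1.026e+05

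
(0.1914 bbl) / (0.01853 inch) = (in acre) 0.01598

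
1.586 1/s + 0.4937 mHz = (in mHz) 1586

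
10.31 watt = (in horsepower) 0.01383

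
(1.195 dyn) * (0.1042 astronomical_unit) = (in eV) 1.163e+24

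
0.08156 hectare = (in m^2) 815.6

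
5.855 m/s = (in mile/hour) 13.1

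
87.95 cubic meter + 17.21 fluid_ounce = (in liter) 8.795e+04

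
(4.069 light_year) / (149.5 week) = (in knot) 8.276e+08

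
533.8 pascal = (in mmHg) 4.004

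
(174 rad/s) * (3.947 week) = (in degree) 2.38e+10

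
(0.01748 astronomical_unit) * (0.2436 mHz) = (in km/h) 2.293e+06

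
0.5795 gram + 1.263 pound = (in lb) 1.264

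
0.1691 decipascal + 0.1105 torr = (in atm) 0.0001456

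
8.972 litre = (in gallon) 2.37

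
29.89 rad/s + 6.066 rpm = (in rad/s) 30.53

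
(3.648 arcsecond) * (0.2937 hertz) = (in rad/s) 5.194e-06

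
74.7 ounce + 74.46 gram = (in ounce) 77.33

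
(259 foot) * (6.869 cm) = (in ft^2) 58.37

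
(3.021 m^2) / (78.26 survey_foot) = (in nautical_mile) 6.838e-05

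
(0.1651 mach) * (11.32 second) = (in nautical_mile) 0.3436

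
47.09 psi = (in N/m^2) 3.247e+05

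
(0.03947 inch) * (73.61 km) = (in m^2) 73.8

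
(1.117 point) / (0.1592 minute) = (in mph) 9.228e-05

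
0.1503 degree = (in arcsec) 541.1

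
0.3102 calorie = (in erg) 1.298e+07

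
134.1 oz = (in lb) 8.381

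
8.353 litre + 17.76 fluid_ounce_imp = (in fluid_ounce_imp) 311.7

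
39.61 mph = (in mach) 0.052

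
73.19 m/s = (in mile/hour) 163.7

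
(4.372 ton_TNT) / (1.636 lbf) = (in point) 7.125e+12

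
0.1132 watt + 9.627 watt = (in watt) 9.74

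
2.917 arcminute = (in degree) 0.04862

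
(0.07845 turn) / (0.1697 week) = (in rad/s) 4.803e-06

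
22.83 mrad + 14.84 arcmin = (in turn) 0.004321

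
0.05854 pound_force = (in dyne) 2.604e+04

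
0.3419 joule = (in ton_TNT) 8.172e-11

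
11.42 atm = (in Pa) 1.157e+06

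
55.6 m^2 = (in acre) 0.01374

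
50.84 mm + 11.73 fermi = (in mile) 3.159e-05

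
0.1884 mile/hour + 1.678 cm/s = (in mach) 0.0002966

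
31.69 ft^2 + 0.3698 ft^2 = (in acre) 0.000736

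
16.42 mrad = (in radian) 0.01642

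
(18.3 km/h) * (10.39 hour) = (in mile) 118.1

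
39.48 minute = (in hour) 0.658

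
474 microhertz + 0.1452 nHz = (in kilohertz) 4.74e-07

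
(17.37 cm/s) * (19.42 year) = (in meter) 1.064e+08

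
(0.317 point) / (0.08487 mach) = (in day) 4.479e-11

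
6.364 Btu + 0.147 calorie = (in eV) 4.191e+22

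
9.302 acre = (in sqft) 4.052e+05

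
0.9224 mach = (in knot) 610.5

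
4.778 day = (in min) 6880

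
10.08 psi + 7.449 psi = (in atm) 1.193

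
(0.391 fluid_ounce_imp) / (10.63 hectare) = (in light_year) 1.105e-26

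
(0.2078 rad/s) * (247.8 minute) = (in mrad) 3.09e+06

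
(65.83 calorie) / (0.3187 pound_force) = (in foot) 637.4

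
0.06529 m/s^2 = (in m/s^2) 0.06529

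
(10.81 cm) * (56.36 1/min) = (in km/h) 0.3656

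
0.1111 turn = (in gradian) 44.44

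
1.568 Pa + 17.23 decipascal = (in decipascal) 32.91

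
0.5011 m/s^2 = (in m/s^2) 0.5011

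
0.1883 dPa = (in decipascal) 0.1883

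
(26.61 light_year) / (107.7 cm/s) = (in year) 7.412e+09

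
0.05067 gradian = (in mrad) 0.7959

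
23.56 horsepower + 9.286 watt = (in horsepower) 23.57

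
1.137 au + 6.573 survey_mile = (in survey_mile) 1.057e+08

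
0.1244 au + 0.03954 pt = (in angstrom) 1.861e+20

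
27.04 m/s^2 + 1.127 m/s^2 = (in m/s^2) 28.17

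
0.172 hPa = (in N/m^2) 17.2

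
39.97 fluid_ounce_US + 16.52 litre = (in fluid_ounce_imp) 623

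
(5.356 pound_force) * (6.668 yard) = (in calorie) 34.72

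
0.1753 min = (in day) 0.0001217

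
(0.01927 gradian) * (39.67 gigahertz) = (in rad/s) 1.201e+07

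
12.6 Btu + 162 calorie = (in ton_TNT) 3.339e-06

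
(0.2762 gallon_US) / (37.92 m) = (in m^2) 2.757e-05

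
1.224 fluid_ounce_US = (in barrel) 0.0002277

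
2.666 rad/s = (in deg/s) 152.8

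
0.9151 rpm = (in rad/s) 0.09583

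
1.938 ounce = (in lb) 0.1211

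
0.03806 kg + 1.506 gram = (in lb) 0.08723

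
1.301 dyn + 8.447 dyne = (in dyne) 9.748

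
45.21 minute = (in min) 45.21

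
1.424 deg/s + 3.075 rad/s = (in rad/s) 3.1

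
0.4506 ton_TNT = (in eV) 1.177e+28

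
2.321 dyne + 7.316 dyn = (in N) 9.637e-05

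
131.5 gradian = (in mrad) 2066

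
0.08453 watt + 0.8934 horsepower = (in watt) 666.3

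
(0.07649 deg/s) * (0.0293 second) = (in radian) 3.912e-05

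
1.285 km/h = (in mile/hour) 0.7985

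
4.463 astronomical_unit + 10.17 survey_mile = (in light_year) 7.057e-05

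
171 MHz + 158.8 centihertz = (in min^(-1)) 1.026e+10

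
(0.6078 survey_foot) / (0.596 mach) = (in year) 2.895e-11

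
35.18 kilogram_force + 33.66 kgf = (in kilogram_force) 68.84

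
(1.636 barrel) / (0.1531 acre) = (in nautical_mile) 2.267e-07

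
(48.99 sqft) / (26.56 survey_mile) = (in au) 7.118e-16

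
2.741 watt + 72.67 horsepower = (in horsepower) 72.67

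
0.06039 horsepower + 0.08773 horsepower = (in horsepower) 0.1481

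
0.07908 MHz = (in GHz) 7.908e-05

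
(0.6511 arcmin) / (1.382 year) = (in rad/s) 4.346e-12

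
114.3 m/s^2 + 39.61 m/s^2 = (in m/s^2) 153.9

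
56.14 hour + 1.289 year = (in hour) 1.135e+04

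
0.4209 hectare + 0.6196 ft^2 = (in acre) 1.04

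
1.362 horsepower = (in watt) 1016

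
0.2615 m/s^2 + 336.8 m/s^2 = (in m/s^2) 337.1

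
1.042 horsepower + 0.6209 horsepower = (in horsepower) 1.663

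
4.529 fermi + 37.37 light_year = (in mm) 3.535e+20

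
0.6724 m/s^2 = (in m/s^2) 0.6724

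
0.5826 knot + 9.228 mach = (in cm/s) 3.142e+05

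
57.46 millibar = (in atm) 0.05671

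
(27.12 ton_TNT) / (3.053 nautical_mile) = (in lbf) 4.512e+06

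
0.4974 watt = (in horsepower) 0.000667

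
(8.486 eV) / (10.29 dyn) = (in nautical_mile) 7.134e-18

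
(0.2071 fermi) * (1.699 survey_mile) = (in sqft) 6.095e-12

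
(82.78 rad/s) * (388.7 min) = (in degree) 1.106e+08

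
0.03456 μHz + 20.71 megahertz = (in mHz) 2.071e+10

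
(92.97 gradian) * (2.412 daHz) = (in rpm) 336.4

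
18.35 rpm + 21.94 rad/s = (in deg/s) 1367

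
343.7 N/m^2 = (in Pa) 343.7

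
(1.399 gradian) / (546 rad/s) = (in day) 4.658e-10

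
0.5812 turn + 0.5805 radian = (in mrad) 4232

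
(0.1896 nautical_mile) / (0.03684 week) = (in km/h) 0.05673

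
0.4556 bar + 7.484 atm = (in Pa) 8.039e+05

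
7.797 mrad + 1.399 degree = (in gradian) 2.051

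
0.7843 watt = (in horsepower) 0.001052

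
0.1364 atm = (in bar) 0.1382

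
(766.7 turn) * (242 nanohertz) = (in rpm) 0.01113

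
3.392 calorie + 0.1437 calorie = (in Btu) 0.01402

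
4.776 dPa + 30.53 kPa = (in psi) 4.428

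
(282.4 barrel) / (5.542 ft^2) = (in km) 0.0872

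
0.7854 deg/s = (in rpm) 0.1309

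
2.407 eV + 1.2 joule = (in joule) 1.2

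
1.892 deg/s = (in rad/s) 0.03302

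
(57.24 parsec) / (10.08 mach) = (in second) 5.146e+14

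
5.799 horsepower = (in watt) 4324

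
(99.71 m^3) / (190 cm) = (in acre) 0.01297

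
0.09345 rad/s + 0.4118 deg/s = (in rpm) 0.961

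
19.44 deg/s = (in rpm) 3.24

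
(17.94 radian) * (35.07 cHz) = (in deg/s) 360.5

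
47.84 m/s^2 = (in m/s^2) 47.84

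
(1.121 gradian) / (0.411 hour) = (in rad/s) 1.19e-05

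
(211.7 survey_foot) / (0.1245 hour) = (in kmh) 0.5183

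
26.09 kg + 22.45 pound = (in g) 3.627e+04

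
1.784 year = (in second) 5.626e+07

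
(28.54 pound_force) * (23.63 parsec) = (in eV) 5.778e+38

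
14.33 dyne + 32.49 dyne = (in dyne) 46.82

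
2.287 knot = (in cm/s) 117.7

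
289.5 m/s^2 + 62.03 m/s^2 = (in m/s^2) 351.5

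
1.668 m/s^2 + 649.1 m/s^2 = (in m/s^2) 650.8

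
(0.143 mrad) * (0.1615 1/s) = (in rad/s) 2.309e-05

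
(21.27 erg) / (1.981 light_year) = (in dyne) 1.135e-17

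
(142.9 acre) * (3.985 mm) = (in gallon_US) 6.088e+05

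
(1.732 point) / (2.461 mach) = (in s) 7.292e-07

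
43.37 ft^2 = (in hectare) 0.0004029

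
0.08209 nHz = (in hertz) 8.209e-11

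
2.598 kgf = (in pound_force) 5.728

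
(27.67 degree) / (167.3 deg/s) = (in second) 0.1654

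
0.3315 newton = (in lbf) 0.07452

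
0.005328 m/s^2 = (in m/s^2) 0.005328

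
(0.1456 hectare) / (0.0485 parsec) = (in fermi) 972.9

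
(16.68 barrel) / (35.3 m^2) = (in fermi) 7.512e+13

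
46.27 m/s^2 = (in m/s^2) 46.27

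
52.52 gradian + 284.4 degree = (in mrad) 5789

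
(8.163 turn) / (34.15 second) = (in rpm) 14.34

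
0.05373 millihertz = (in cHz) 0.005373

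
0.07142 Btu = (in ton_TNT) 1.801e-08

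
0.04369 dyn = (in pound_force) 9.822e-08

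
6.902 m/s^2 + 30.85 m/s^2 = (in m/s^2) 37.75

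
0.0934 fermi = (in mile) 5.804e-20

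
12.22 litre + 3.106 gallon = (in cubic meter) 0.02398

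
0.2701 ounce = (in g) 7.657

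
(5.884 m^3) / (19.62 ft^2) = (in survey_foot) 10.59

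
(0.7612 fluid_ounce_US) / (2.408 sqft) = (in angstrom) 1.006e+06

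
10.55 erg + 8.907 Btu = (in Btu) 8.907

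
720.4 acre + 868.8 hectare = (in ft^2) 1.249e+08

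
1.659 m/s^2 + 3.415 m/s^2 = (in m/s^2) 5.074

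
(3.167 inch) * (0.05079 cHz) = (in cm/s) 0.004086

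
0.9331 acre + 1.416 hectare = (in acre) 4.432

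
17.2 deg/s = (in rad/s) 0.3002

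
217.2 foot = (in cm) 6620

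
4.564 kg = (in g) 4564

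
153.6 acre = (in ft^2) 6.691e+06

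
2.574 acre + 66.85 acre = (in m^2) 2.809e+05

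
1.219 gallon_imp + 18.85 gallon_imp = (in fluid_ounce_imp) 3211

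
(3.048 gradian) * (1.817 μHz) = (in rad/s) 8.699e-08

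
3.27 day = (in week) 0.4671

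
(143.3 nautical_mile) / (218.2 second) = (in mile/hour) 2721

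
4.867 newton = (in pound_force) 1.094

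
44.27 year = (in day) 1.616e+04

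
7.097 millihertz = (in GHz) 7.097e-12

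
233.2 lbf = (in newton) 1037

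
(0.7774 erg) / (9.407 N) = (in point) 2.343e-05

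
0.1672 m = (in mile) 0.0001039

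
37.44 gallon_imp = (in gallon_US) 44.96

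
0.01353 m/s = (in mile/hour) 0.03027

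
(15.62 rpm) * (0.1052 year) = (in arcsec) 1.119e+12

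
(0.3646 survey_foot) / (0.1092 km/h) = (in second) 3.664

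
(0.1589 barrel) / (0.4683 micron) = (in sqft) 5.807e+05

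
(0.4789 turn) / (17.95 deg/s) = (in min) 0.1601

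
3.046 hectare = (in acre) 7.527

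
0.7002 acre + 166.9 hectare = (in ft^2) 1.8e+07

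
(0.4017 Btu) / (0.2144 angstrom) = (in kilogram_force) 2.016e+12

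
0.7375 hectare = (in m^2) 7375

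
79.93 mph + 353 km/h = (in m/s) 133.8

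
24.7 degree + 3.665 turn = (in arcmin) 8.065e+04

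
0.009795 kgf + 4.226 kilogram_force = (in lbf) 9.338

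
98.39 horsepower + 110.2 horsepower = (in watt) 1.555e+05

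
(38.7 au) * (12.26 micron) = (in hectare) 7098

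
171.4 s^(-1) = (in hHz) 1.714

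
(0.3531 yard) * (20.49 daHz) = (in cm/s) 6616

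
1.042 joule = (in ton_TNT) 2.49e-10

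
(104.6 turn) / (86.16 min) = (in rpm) 1.214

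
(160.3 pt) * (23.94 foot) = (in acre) 0.000102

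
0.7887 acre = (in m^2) 3192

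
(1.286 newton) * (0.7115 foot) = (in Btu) 0.0002643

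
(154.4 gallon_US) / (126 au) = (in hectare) 3.101e-18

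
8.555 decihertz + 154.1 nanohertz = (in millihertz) 855.5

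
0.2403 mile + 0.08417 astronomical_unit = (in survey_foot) 4.131e+10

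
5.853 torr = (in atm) 0.007701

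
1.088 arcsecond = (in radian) 5.275e-06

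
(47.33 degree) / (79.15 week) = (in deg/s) 9.887e-07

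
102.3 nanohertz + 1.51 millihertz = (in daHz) 0.000151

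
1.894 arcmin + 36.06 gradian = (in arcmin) 1949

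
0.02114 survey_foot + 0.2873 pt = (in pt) 18.55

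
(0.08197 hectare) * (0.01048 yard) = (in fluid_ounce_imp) 2.765e+05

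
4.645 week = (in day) 32.51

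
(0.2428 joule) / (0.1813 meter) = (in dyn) 1.339e+05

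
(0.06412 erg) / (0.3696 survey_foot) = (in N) 5.692e-08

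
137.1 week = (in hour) 2.303e+04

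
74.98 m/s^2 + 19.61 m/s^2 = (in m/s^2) 94.59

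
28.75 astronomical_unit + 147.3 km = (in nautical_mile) 2.322e+09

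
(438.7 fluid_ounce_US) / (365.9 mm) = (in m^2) 0.03546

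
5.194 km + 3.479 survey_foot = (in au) 3.473e-08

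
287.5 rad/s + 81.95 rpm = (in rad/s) 296.1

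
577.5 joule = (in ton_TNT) 1.38e-07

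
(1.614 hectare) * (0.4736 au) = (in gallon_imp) 2.515e+17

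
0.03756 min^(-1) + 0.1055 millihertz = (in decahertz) 7.315e-05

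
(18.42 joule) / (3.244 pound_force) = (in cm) 127.7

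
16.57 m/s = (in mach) 0.04866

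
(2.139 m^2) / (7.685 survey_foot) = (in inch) 35.95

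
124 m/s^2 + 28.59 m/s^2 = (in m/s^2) 152.6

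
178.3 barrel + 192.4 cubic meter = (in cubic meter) 220.7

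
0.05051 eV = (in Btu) 7.67e-24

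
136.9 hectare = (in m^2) 1.369e+06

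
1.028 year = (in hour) 9005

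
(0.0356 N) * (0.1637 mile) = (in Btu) 0.008889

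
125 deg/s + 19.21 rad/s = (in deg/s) 1226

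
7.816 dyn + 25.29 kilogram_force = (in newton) 248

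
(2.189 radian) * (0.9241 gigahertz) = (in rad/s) 2.023e+09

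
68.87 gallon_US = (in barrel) 1.64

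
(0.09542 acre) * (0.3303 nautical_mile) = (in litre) 2.362e+08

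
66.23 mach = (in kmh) 8.118e+04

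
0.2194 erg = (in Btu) 2.08e-11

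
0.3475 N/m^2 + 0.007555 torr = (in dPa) 13.55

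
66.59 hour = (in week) 0.3964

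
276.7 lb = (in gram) 1.255e+05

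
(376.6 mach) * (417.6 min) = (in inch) 1.265e+11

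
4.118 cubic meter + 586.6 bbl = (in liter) 9.738e+04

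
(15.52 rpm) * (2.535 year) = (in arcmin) 4.467e+11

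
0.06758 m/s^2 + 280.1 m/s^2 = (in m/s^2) 280.2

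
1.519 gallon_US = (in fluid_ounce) 194.4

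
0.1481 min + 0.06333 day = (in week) 0.009062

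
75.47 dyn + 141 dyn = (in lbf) 0.0004866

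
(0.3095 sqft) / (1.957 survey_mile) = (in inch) 0.0003594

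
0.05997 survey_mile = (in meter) 96.51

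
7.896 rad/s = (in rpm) 75.4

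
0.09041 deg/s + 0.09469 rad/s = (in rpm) 0.9193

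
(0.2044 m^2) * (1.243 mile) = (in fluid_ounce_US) 1.383e+07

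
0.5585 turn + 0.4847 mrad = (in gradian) 223.4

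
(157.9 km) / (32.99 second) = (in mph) 1.071e+04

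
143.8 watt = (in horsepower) 0.1928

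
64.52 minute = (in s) 3871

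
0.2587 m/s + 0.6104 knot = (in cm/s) 57.27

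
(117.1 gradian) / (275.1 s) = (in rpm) 0.06385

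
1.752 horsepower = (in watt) 1306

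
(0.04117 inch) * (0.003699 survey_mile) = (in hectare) 6.225e-07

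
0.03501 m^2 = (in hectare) 3.501e-06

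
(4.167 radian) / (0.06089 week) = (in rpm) 0.001081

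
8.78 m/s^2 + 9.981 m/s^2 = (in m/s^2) 18.76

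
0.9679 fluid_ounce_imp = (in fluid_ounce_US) 0.9299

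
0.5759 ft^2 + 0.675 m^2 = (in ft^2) 7.842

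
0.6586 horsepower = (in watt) 491.1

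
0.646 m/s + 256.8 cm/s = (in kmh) 11.57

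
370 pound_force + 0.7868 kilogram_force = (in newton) 1654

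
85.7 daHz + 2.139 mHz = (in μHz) 8.57e+08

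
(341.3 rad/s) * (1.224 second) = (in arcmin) 1.436e+06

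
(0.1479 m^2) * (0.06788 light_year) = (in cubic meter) 9.498e+13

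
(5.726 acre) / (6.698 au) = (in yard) 2.529e-08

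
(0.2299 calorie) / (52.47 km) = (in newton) 1.833e-05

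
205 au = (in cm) 3.067e+15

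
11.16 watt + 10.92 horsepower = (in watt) 8154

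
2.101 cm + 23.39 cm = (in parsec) 8.261e-18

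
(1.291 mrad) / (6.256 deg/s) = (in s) 0.01182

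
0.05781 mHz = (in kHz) 5.781e-08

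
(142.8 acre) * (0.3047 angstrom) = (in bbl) 0.0001108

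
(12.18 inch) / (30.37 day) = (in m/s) 1.179e-07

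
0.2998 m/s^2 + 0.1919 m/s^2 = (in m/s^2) 0.4917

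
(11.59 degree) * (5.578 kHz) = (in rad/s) 1128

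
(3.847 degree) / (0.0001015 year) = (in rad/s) 2.098e-05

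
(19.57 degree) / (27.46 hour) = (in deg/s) 0.000198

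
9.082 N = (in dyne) 9.082e+05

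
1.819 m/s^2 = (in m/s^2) 1.819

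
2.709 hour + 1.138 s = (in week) 0.01613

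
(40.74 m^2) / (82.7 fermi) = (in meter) 4.926e+14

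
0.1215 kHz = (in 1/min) 7290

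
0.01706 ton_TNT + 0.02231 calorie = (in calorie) 1.706e+07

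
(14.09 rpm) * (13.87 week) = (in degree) 7.092e+08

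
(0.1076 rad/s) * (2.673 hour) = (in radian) 1035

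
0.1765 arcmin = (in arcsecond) 10.59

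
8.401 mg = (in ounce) 0.0002963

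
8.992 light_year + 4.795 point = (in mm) 8.507e+19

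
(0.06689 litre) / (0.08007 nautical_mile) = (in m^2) 4.511e-07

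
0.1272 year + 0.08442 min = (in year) 0.1272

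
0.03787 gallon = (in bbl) 0.0009017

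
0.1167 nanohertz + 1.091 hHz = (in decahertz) 10.91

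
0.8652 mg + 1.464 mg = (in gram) 0.002329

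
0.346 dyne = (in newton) 3.46e-06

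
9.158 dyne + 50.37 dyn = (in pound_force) 0.0001338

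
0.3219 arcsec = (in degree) 8.942e-05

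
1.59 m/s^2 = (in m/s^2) 1.59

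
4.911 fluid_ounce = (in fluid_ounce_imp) 5.112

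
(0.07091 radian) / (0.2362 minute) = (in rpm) 0.04778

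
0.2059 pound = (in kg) 0.09339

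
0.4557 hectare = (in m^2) 4557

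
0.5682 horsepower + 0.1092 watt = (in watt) 423.8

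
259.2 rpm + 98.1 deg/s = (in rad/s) 28.86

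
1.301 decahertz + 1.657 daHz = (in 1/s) 29.58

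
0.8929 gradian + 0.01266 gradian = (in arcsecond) 2934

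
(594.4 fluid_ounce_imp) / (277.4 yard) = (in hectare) 6.658e-09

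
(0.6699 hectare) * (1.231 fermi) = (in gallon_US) 2.178e-09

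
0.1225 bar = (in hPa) 122.5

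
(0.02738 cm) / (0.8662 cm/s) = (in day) 3.658e-07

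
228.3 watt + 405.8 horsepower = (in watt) 3.028e+05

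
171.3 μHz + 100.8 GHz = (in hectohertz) 1.008e+09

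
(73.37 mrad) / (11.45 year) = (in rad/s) 2.032e-10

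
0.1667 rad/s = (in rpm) 1.592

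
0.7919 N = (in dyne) 7.919e+04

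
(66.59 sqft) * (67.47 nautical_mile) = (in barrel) 4.862e+06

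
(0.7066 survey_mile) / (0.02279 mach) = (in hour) 0.04071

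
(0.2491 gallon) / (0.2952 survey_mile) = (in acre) 4.905e-10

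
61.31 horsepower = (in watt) 4.572e+04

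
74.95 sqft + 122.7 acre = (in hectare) 49.66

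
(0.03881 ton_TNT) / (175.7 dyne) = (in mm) 9.242e+13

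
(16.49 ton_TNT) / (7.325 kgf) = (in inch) 3.781e+10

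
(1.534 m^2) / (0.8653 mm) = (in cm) 1.773e+05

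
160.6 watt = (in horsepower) 0.2154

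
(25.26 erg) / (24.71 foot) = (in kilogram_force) 3.42e-08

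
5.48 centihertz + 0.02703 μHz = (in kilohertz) 5.48e-05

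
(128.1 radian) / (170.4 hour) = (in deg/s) 0.01196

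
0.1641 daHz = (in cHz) 164.1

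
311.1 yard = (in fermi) 2.845e+17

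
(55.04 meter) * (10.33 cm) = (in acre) 0.001405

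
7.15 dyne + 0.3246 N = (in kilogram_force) 0.03311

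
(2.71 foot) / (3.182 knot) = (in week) 8.343e-07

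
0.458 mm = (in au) 3.062e-15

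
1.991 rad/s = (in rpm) 19.01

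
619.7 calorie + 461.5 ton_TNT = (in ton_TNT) 461.5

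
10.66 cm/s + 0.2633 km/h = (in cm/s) 17.97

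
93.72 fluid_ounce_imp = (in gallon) 0.7035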